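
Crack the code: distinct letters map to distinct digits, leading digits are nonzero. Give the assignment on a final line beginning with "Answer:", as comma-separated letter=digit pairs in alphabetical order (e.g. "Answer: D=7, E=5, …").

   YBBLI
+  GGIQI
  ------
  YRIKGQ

Step 1. [Y] Y is the leading digit of a 6-digit sum of two 5-digit numbers; the final carry is exactly 1. So Y=1.
Step 2. [col 1: I + I ≡ Q (mod 10)] no forcing yet in column 1 (carry-in 0); Q=2 is free and consistent — try it ⇒ Q=2.
Step 3. [col 1: I + I ≡ Q (mod 10)] from column 1 (Q=2, carry-in 0, digits 1,2 already taken and all letters distinct): I must equal 6. So I=6.
Step 4. [col 2: L + Q ≡ G (mod 10)] several values work for L in column 2 (L + Q ≡ G (mod 10), carry-in 1); try L=5, so L=5.
Step 5. [col 2: L + Q ≡ G (mod 10)] column 2: given L=5, Q=2, carry-in 1, and digits 1,2,5,6 already taken and all letters distinct, L+Q≡G (mod 10) forces G=8. So G=8.
Step 6. [col 3: B + I ≡ K (mod 10)] several values work for B in column 3 (B + I ≡ K (mod 10), carry-in 0); try B=7 ⇒ B=7.
Step 7. [col 3: B + I ≡ K (mod 10)] in column 3 we have B+I≡K with carry-in 0; given B=7, I=6 and digits 1,2,5,6,7,8 already taken and all letters distinct, that pins K to 3. So K=3.
Step 8. [col 5: Y + G ≡ R (mod 10)] in column 5 we have Y+G≡R with carry-in 1; given Y=1, G=8 and digits 1,2,3,5,6,7,8 already taken and all letters distinct, that pins R to 0, so R=0.

Answer: B=7, G=8, I=6, K=3, L=5, Q=2, R=0, Y=1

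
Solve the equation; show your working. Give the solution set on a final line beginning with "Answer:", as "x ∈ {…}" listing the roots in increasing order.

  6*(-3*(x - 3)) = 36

Step 1. [6*(-3*(x - 3)) = 36] leading coefficient 6: divide by 6 ⇒ div: -3*(x - 3) = 6.
Step 2. [-3*(x - 3) = 6] LHS = -3·(…); ÷-3 both sides. So div: x - 3 = -2.
Step 3. [x - 3 = -2] the outer -3 inverts by adding 3 ⇒ sub: x = 1.

Answer: x ∈ {1}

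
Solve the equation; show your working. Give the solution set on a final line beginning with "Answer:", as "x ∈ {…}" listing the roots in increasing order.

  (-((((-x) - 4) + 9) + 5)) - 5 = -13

Step 1. [(-((((-x) - 4) + 9) + 5)) - 5 = -13] peel the -5: add 5 from each side, so sub: -((((-x) - 4) + 9) + 5) = -8.
Step 2. [-((((-x) - 4) + 9) + 5) = -8] LHS negated; negate both sides. So neg: (((-x) - 4) + 9) + 5 = 8.
Step 3. [(((-x) - 4) + 9) + 5 = 8] +5 is outermost — subtract 5 both sides, so sub: ((-x) - 4) + 9 = 3.
Step 4. [((-x) - 4) + 9 = 3] the outer +9 inverts by subtracting 9, so sub: (-x) - 4 = -6.
Step 5. [(-x) - 4 = -6] add 4: x sits inside (… - 4), so sub: -x = -2.
Step 6. [-x = -2] flip signs both sides. So neg: x = 2.

Answer: x ∈ {2}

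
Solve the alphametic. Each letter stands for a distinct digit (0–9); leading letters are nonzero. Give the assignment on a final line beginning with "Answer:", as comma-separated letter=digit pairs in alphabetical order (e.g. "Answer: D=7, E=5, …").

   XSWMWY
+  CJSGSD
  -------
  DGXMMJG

Step 1. [col 1: Y + D ≡ G (mod 10)] G=0 is one option consistent with column 1 (Y + D ≡ G (mod 10), carry-in 0) — take it ⇒ G=0.
Step 2. [col 1: Y + D ≡ G (mod 10)] no forcing yet in column 1 (carry-in 0); D=1 is free and consistent — try it. So D=1.
Step 3. [col 1: Y + D ≡ G (mod 10)] column 1: given D=1, G=0, carry-in 0, and digits 0,1 already taken and all letters distinct, Y+D≡G (mod 10) forces Y=9, so Y=9.
Step 4. [col 2: W + S ≡ J (mod 10)] S=5 is one option consistent with column 2 (W + S ≡ J (mod 10), carry-in 1) — take it, so S=5.
Step 5. [col 2: W + S ≡ J (mod 10)] J=8 is one option consistent with column 2 (W + S ≡ J (mod 10), carry-in 1) — take it, so J=8.
Step 6. [col 2: W + S ≡ J (mod 10)] column 2: given S=5, J=8, carry-in 1, and digits 0,1,5,8,9 already taken and all letters distinct, W+S≡J (mod 10) forces W=2, so W=2.
Step 7. [col 3: M + G ≡ M (mod 10)] several values work for M in column 3 (M + G ≡ M (mod 10), carry-in 0); try M=7, so M=7.
Step 8. [col 5: S + J ≡ X (mod 10)] column 5: given S=5, J=8, carry-in 0, and digits 0,1,2,5,7,8,9 already taken and all letters distinct, S+J≡X (mod 10) forces X=3. So X=3.
Step 9. [col 6: X + C ≡ G (mod 10)] column 6 reads X+C+carry(1)=G with X=3, G=0; with digits 0,1,2,3,5,7,8,9 already taken and all letters distinct, the only value for C is 6. So C=6.

Answer: C=6, D=1, G=0, J=8, M=7, S=5, W=2, X=3, Y=9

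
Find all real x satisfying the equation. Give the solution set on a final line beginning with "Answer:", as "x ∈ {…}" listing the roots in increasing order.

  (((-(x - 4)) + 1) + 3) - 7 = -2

Step 1. [(((-(x - 4)) + 1) + 3) - 7 = -2] add 7: x sits inside (… - 7). So sub: ((-(x - 4)) + 1) + 3 = 5.
Step 2. [((-(x - 4)) + 1) + 3 = 5] +3 is outermost — subtract 3 both sides. So sub: (-(x - 4)) + 1 = 2.
Step 3. [(-(x - 4)) + 1 = 2] subtract 1: x sits inside (… + 1). So sub: -(x - 4) = 1.
Step 4. [-(x - 4) = 1] flip signs both sides, so neg: x - 4 = -1.
Step 5. [x - 4 = -1] peel the -4: add 4 from each side ⇒ sub: x = 3.

Answer: x ∈ {3}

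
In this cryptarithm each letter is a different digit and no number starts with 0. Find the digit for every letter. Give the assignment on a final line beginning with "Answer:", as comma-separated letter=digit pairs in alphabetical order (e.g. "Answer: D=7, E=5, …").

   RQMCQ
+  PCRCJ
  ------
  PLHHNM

Step 1. [col 1: Q + J ≡ M (mod 10)] Q=4 is one option consistent with column 1 (Q + J ≡ M (mod 10), carry-in 0) — take it, so Q=4.
Step 2. [col 1: Q + J ≡ M (mod 10)] several values work for M in column 1 (Q + J ≡ M (mod 10), carry-in 0); try M=3 ⇒ M=3.
Step 3. [P] P is the leading digit of a 6-digit sum of two 5-digit numbers; the final carry is exactly 1, so P=1.
Step 4. [col 1: Q + J ≡ M (mod 10)] from column 1 (Q=4, M=3, carry-in 0, digits 1,3,4 already taken and all letters distinct): J must equal 9. So J=9.
Step 5. [col 2: C + C ≡ N (mod 10)] no forcing yet in column 2 (carry-in 1); N=5 is free and consistent — try it. So N=5.
Step 6. [col 2: C + C ≡ N (mod 10)] several values work for C in column 2 (C + C ≡ N (mod 10), carry-in 1); try C=7 ⇒ C=7.
Step 7. [col 3: M + R ≡ H (mod 10)] no forcing yet in column 3 (carry-in 1); R=8 is free and consistent — try it. So R=8.
Step 8. [col 3: M + R ≡ H (mod 10)] from column 3 (M=3, R=8, carry-in 1, digits 1,3,4,5,7,8,9 already taken and all letters distinct): H must equal 2 ⇒ H=2.
Step 9. [col 5: R + P ≡ L (mod 10)] from column 5 (R=8, P=1, carry-in 1, digits 1,2,3,4,5,7,8,9 already taken and all letters distinct): L must equal 0, so L=0.

Answer: C=7, H=2, J=9, L=0, M=3, N=5, P=1, Q=4, R=8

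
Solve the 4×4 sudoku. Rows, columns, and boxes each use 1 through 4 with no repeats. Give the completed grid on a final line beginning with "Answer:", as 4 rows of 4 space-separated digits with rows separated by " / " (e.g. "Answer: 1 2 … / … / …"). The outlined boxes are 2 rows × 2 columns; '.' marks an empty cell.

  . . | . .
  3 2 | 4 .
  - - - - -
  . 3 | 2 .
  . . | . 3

Step 1. [r4c3∈{1}] r4c3's peers cover all but 1, so r4c3=1.
Step 2. [r4c2∈{4}] r4c2 has the single candidate 4. So r4c2=4.
Step 3. [r1c2∈{1}] r1c2 is down to just 1 ⇒ r1c2=1.
Step 4. [r1c3∈{3}] nothing but 3 survives at r1c3, so r1c3=3.
Step 5. [r3c4∈{4}] r3c4's peers cover all but 4, so r3c4=4.
Step 6. [r1c1∈{4}] only 4 remains possible at r1c1. So r1c1=4.
Step 7. [r2c4∈{1}] nothing but 1 survives at r2c4, so r2c4=1.
Step 8. [r3c1∈{1}] r3c1 is down to just 1 ⇒ r3c1=1.
Step 9. [r1c4∈{2}] only 2 remains possible at r1c4, so r1c4=2.
Step 10. [r4c1∈{2}] nothing but 2 survives at r4c1. So r4c1=2.

Answer: 4 1 3 2 / 3 2 4 1 / 1 3 2 4 / 2 4 1 3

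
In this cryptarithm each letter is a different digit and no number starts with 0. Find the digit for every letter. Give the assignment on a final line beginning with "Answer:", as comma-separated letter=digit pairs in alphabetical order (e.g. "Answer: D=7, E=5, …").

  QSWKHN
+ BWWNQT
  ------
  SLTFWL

Step 1. [col 1: N + T ≡ L (mod 10)] column 1 (N + T ≡ L (mod 10), carry-in 0) doesn't pin T yet; pick T=4 and continue, so T=4.
Step 2. [col 1: N + T ≡ L (mod 10)] no forcing yet in column 1 (carry-in 0); N=7 is free and consistent — try it ⇒ N=7.
Step 3. [col 1: N + T ≡ L (mod 10)] column 1 reads N+T+carry(0)=L with N=7, T=4; with digits 4,7 already taken and all letters distinct, the only value for L is 1, so L=1.
Step 4. [col 2: H + Q ≡ W (mod 10)] no forcing yet in column 2 (carry-in 1); W=2 is free and consistent — try it ⇒ W=2.
Step 5. [col 2: H + Q ≡ W (mod 10)] H=6 is one option consistent with column 2 (H + Q ≡ W (mod 10), carry-in 1) — take it, so H=6.
Step 6. [col 2: H + Q ≡ W (mod 10)] column 2: given H=6, W=2, carry-in 1, and digits 1,2,4,6,7 already taken and all letters distinct, H+Q≡W (mod 10) forces Q=5, so Q=5.
Step 7. [col 3: K + N ≡ F (mod 10)] column 3 reads K+N+carry(1)=F with N=7; with digits 1,2,4,5,6,7 already taken and all letters distinct, the only value for F is 8 ⇒ F=8.
Step 8. [col 3: K + N ≡ F (mod 10)] column 3: given N=7, F=8, carry-in 1, and digits 1,2,4,5,6,7,8 already taken and all letters distinct, K+N≡F (mod 10) forces K=0 ⇒ K=0.
Step 9. [col 5: S + W ≡ L (mod 10)] from column 5 (W=2, L=1, carry-in 0, digits 0,1,2,4,5,6,7,8 already taken and all letters distinct): S must equal 9 ⇒ S=9.
Step 10. [col 6: Q + B ≡ S (mod 10)] from column 6 (Q=5, S=9, carry-in 1, digits 0,1,2,4,5,6,7,8,9 already taken and all letters distinct): B must equal 3 ⇒ B=3.

Answer: B=3, F=8, H=6, K=0, L=1, N=7, Q=5, S=9, T=4, W=2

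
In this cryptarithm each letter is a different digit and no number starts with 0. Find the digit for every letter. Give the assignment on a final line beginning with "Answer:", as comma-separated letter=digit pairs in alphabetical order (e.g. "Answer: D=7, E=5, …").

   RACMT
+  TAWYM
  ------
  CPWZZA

Step 1. [col 1: T + M ≡ A (mod 10)] several values work for A in column 1 (T + M ≡ A (mod 10), carry-in 0); try A=5, so A=5.
Step 2. [col 1: T + M ≡ A (mod 10)] no forcing yet in column 1 (carry-in 0); M=8 is free and consistent — try it, so M=8.
Step 3. [C] adding two 5-digit numbers gives at most 5+1 digits, and here it does — C is that final carry and must be 1. So C=1.
Step 4. [col 1: T + M ≡ A (mod 10)] from column 1 (M=8, A=5, carry-in 0, digits 1,5,8 already taken and all letters distinct): T must equal 7 ⇒ T=7.
Step 5. [col 2: M + Y ≡ Z (mod 10)] Y=3 is one option consistent with column 2 (M + Y ≡ Z (mod 10), carry-in 1) — take it. So Y=3.
Step 6. [col 2: M + Y ≡ Z (mod 10)] in column 2 we have M+Y≡Z with carry-in 1; given M=8, Y=3 and digits 1,3,5,7,8 already taken and all letters distinct, that pins Z to 2, so Z=2.
Step 7. [col 3: C + W ≡ Z (mod 10)] column 3 reads C+W+carry(1)=Z with C=1, Z=2; with digits 1,2,3,5,7,8 already taken and all letters distinct, the only value for W is 0 ⇒ W=0.
Step 8. [col 5: R + T ≡ P (mod 10)] in column 5 we have R+T≡P with carry-in 1; given T=7 and digits 0,1,2,3,5,7,8 already taken and all letters distinct, that pins P to 4, so P=4.
Step 9. [col 5: R + T ≡ P (mod 10)] column 5: given T=7, P=4, carry-in 1, and digits 0,1,2,3,4,5,7,8 already taken and all letters distinct, R+T≡P (mod 10) forces R=6, so R=6.

Answer: A=5, C=1, M=8, P=4, R=6, T=7, W=0, Y=3, Z=2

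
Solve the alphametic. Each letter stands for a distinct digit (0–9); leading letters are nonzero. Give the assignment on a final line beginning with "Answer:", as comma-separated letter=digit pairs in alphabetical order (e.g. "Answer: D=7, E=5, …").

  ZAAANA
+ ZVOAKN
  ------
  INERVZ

Step 1. [col 1: A + N ≡ Z (mod 10)] column 1 (A + N ≡ Z (mod 10), carry-in 0) doesn't pin A yet; pick A=3 and continue, so A=3.
Step 2. [col 1: A + N ≡ Z (mod 10)] no forcing yet in column 1 (carry-in 0); N=1 is free and consistent — try it. So N=1.
Step 3. [col 1: A + N ≡ Z (mod 10)] in column 1 we have A+N≡Z with carry-in 0; given A=3, N=1 and digits 1,3 already taken and all letters distinct, that pins Z to 4, so Z=4.
Step 4. [col 2: N + K ≡ V (mod 10)] several values work for K in column 2 (N + K ≡ V (mod 10), carry-in 0); try K=7, so K=7.
Step 5. [col 2: N + K ≡ V (mod 10)] from column 2 (N=1, K=7, carry-in 0, digits 1,3,4,7 already taken and all letters distinct): V must equal 8. So V=8.
Step 6. [col 3: A + A ≡ R (mod 10)] column 3: given A=3, carry-in 0, and digits 1,3,4,7,8 already taken and all letters distinct, A+A≡R (mod 10) forces R=6. So R=6.
Step 7. [col 4: A + O ≡ E (mod 10)] no forcing yet in column 4 (carry-in 0); E=5 is free and consistent — try it, so E=5.
Step 8. [col 4: A + O ≡ E (mod 10)] from column 4 (A=3, E=5, carry-in 0, digits 1,3,4,5,6,7,8 already taken and all letters distinct): O must equal 2, so O=2.
Step 9. [col 6: Z + Z ≡ I (mod 10)] column 6: given Z=4, carry-in 1, and digits 1,2,3,4,5,6,7,8 already taken and all letters distinct, Z+Z≡I (mod 10) forces I=9 ⇒ I=9.

Answer: A=3, E=5, I=9, K=7, N=1, O=2, R=6, V=8, Z=4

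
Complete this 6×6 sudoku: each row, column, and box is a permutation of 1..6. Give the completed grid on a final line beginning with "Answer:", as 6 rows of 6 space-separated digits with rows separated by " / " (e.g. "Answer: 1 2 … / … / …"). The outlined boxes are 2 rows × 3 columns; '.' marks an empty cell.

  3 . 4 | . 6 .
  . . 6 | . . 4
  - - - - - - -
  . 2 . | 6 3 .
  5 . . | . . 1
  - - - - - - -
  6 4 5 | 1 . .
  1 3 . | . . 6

Step 1. [r5c5∈{2}] nothing but 2 survives at r5c5 ⇒ r5c5=2.
Step 2. [r4c4∈{2,4}] r4c4 is the only open cell in row 4 admitting 2. So r4c4=2.
Step 3. [r1c4∈{5}] nothing but 5 survives at r1c4 ⇒ r1c4=5.
Step 4. [r6c4∈{4}] r6c4's peers cover all but 4 ⇒ r6c4=4.
Step 5. [r2c2∈{1,5}] in row 2, 5 fits only at r2c2. So r2c2=5.
Step 6. [r2c5∈{1}] only 1 remains possible at r2c5, so r2c5=1.
Step 7. [r2c1∈{2}] only 2 remains possible at r2c1. So r2c1=2.
Step 8. [r2c4∈{3}] r2c4's peers cover all but 3, so r2c4=3.
Step 9. [r3c3∈{1}] r3c3 is down to just 1 ⇒ r3c3=1.
Step 10. [r5c6∈{3}] r5c6 is down to just 3 ⇒ r5c6=3.
Step 11. [r1c2∈{1}] r1c2 is down to just 1 ⇒ r1c2=1.
Step 12. [r4c5∈{4}] r4c5 is down to just 4. So r4c5=4.
Step 13. [r4c3∈{3}] r4c3's peers cover all but 3. So r4c3=3.
Step 14. [r6c3∈{2}] only 2 remains possible at r6c3 ⇒ r6c3=2.
Step 15. [r3c1∈{4}] r3c1 is down to just 4, so r3c1=4.
Step 16. [r4c2∈{6}] r4c2 has the single candidate 6, so r4c2=6.
Step 17. [r3c6∈{5}] only 5 remains possible at r3c6, so r3c6=5.
Step 18. [r6c5∈{5}] only 5 remains possible at r6c5 ⇒ r6c5=5.
Step 19. [r1c6∈{2}] nothing but 2 survives at r1c6. So r1c6=2.

Answer: 3 1 4 5 6 2 / 2 5 6 3 1 4 / 4 2 1 6 3 5 / 5 6 3 2 4 1 / 6 4 5 1 2 3 / 1 3 2 4 5 6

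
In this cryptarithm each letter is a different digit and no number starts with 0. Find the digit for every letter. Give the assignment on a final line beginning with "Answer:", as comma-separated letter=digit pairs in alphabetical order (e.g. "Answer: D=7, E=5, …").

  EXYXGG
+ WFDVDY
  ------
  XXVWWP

Step 1. [col 1: G + Y ≡ P (mod 10)] G=8 is one option consistent with column 1 (G + Y ≡ P (mod 10), carry-in 0) — take it. So G=8.
Step 2. [col 1: G + Y ≡ P (mod 10)] P=9 is one option consistent with column 1 (G + Y ≡ P (mod 10), carry-in 0) — take it ⇒ P=9.
Step 3. [col 1: G + Y ≡ P (mod 10)] column 1 reads G+Y+carry(0)=P with G=8, P=9; with digits 8,9 already taken and all letters distinct, the only value for Y is 1, so Y=1.
Step 4. [col 2: G + D ≡ W (mod 10)] no forcing yet in column 2 (carry-in 0); W=2 is free and consistent — try it. So W=2.
Step 5. [col 2: G + D ≡ W (mod 10)] column 2 reads G+D+carry(0)=W with G=8, W=2; with digits 1,2,8,9 already taken and all letters distinct, the only value for D is 4 ⇒ D=4.
Step 6. [col 3: X + V ≡ W (mod 10)] several values work for X in column 3 (X + V ≡ W (mod 10), carry-in 1); try X=5 ⇒ X=5.
Step 7. [col 3: X + V ≡ W (mod 10)] from column 3 (X=5, W=2, carry-in 1, digits 1,2,4,5,8,9 already taken and all letters distinct): V must equal 6. So V=6.
Step 8. [col 5: X + F ≡ X (mod 10)] column 5 reads X+F+carry(0)=X with X=5; with digits 1,2,4,5,6,8,9 already taken and all letters distinct, the only value for F is 0 ⇒ F=0.
Step 9. [col 6: E + W ≡ X (mod 10)] column 6 reads E+W+carry(0)=X with W=2, X=5; with digits 0,1,2,4,5,6,8,9 already taken and all letters distinct, the only value for E is 3. So E=3.

Answer: D=4, E=3, F=0, G=8, P=9, V=6, W=2, X=5, Y=1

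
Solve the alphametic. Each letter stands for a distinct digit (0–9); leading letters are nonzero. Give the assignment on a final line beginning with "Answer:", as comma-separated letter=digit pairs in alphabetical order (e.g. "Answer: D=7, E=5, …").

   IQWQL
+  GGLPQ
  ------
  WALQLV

Step 1. [col 1: L + Q ≡ V (mod 10)] no forcing yet in column 1 (carry-in 0); Q=6 is free and consistent — try it ⇒ Q=6.
Step 2. [col 1: L + Q ≡ V (mod 10)] several values work for V in column 1 (L + Q ≡ V (mod 10), carry-in 0); try V=0. So V=0.
Step 3. [W] W is the leading digit of a 6-digit sum of two 5-digit numbers; the final carry is exactly 1, so W=1.
Step 4. [col 1: L + Q ≡ V (mod 10)] in column 1 we have L+Q≡V with carry-in 0; given Q=6, V=0 and digits 0,1,6 already taken and all letters distinct, that pins L to 4 ⇒ L=4.
Step 5. [col 2: Q + P ≡ L (mod 10)] column 2: given Q=6, L=4, carry-in 1, and digits 0,1,4,6 already taken and all letters distinct, Q+P≡L (mod 10) forces P=7. So P=7.
Step 6. [col 4: Q + G ≡ L (mod 10)] column 4 reads Q+G+carry(0)=L with Q=6, L=4; with digits 0,1,4,6,7 already taken and all letters distinct, the only value for G is 8. So G=8.
Step 7. [col 5: I + G ≡ A (mod 10)] column 5: given G=8, carry-in 1, and digits 0,1,4,6,7,8 already taken and all letters distinct, I+G≡A (mod 10) forces I=3. So I=3.
Step 8. [col 5: I + G ≡ A (mod 10)] column 5: given I=3, G=8, carry-in 1, and digits 0,1,3,4,6,7,8 already taken and all letters distinct, I+G≡A (mod 10) forces A=2, so A=2.

Answer: A=2, G=8, I=3, L=4, P=7, Q=6, V=0, W=1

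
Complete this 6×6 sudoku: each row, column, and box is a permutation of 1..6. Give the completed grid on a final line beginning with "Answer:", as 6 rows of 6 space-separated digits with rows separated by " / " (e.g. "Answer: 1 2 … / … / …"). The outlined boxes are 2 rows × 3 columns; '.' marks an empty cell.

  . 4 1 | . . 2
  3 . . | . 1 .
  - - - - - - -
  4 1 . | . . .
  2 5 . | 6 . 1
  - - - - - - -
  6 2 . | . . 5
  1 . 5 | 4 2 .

Step 1. [r5c5∈{3}] r5c5's peers cover all but 3 ⇒ r5c5=3.
Step 2. [r2c4∈{5}] r2c4 has the single candidate 5, so r2c4=5.
Step 3. [r3c3∈{3,6}] in row 3, 6 fits only at r3c3. So r3c3=6.
Step 4. [r6c6∈{6}] r6c6 is down to just 6, so r6c6=6.
Step 5. [r3c4∈{2,3}] in row 3, 2 fits only at r3c4, so r3c4=2.
Step 6. [r4c3∈{3}] nothing but 3 survives at r4c3, so r4c3=3.
Step 7. [r2c6∈{4}] only 4 remains possible at r2c6. So r2c6=4.
Step 8. [r5c3∈{4}] r5c3 has the single candidate 4 ⇒ r5c3=4.
Step 9. [r2c2∈{6}] r2c2 is down to just 6. So r2c2=6.
Step 10. [r3c6∈{3}] nothing but 3 survives at r3c6. So r3c6=3.
Step 11. [r1c4∈{3}] r1c4 has the single candidate 3. So r1c4=3.
Step 12. [r4c5∈{4}] r4c5's peers cover all but 4. So r4c5=4.
Step 13. [r1c5∈{6}] nothing but 6 survives at r1c5, so r1c5=6.
Step 14. [r1c1∈{5}] nothing but 5 survives at r1c1, so r1c1=5.
Step 15. [r5c4∈{1}] r5c4's peers cover all but 1. So r5c4=1.
Step 16. [r2c3∈{2}] r2c3's peers cover all but 2, so r2c3=2.
Step 17. [r3c5∈{5}] r3c5 is down to just 5. So r3c5=5.
Step 18. [r6c2∈{3}] only 3 remains possible at r6c2. So r6c2=3.

Answer: 5 4 1 3 6 2 / 3 6 2 5 1 4 / 4 1 6 2 5 3 / 2 5 3 6 4 1 / 6 2 4 1 3 5 / 1 3 5 4 2 6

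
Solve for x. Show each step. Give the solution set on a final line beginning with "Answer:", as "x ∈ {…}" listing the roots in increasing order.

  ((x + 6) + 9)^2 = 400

Step 1. [((x + 6) + 9)^2 = 400] LHS squared, RHS 400 ≥ 0: apply √ (±). So sqrt: (x + 6) + 9 = 20 or -20.
Step 2. [(x + 6) + 9 = 20 or -20] peel the +9: subtract 9 from each side ⇒ sub: x + 6 = 11 or -29.
Step 3. [x + 6 = 11 or -29] +6 is outermost — subtract 6 both sides. So sub: x = 5 or -35.

Answer: x ∈ {-35, 5}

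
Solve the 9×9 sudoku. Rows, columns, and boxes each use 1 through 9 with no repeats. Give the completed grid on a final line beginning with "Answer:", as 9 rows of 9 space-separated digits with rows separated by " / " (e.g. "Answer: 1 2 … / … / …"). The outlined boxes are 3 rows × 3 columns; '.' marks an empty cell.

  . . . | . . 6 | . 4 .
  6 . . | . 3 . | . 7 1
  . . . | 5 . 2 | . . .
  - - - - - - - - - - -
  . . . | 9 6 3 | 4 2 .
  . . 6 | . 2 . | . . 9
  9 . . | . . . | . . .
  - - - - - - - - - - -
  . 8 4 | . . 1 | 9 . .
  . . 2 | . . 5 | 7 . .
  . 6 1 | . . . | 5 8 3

Step 1. [r1c1∈{1,2,3,5,7,8}] col 1 places 2 nowhere but r1c1, so r1c1=2.
Step 2. [r7c5∈{7}] r7c5 has the single candidate 7, so r7c5=7.
Step 3. [r6c5∈{1,4,5,8}] in col 5, 5 fits only at r6c5, so r6c5=5.
Step 4. [r1c4∈{1,7,8}] box 2 places 7 nowhere but r1c4. So r1c4=7.
Step 5. [r7c8∈{6}] only 6 remains possible at r7c8. So r7c8=6.
Step 6. [r8c2∈{3,9}] box 7 places 9 nowhere but r8c2. So r8c2=9.
Step 7. [r5c8∈{1,3,5}] r5c8 is the only open cell in col 8 admitting 5 ⇒ r5c8=5.
Step 8. [r8c1∈{3}] nothing but 3 survives at r8c1 ⇒ r8c1=3.
Step 9. [r6c2∈{1,2,3,4,7}] row 6 places 2 nowhere but r6c2, so r6c2=2.
Step 10. [r9c1∈{7}] r9c1's peers cover all but 7 ⇒ r9c1=7.
Step 11. [r3c8∈{3,9}] in col 8, 9 fits only at r3c8 ⇒ r3c8=9.
Step 12. [r6c8∈{1,3}] 3 has one home in col 8: r6c8 ⇒ r6c8=3.
Step 13. [r5c2∈{1,3,4,7}] in row 5, 3 fits only at r5c2, so r5c2=3.
Step 14. [r5c1∈{1,4,8}] box 4 places 4 nowhere but r5c1, so r5c1=4.
Step 15. [r1c9∈{5,8}] in col 9, 5 fits only at r1c9, so r1c9=5.
Step 16. [r1c2∈{1}] only 1 remains possible at r1c2 ⇒ r1c2=1.
Step 17. [r3c1∈{8}] r3c1's peers cover all but 8 ⇒ r3c1=8.
Step 18. [r5c6∈{7,8}] 7 has one home in row 5: r5c6, so r5c6=7.
Step 19. [r8c4∈{4,6,8}] r8c4 is the only open cell in row 8 admitting 6 ⇒ r8c4=6.
Step 20. [r8c5∈{4,8}] in row 8, 8 fits only at r8c5, so r8c5=8.
Step 21. [r1c7∈{3,8}] 8 has one home in row 1: r1c7. So r1c7=8.
Step 22. [r5c4∈{1,8}] 8 has one home in row 5: r5c4, so r5c4=8.
Step 23. [r2c4∈{4}] r2c4's peers cover all but 4. So r2c4=4.
Step 24. [r1c5∈{9}] nothing but 9 survives at r1c5. So r1c5=9.
Step 25. [r3c7∈{3,6}] 3 has one home in col 7: r3c7. So r3c7=3.
Step 26. [r3c3∈{7}] r3c3's peers cover all but 7. So r3c3=7.
Step 27. [r6c9∈{6,7,8}] 7 has one home in row 6: r6c9 ⇒ r6c9=7.
Step 28. [r2c2∈{5}] only 5 remains possible at r2c2 ⇒ r2c2=5.
Step 29. [r4c3∈{5,8}] in col 3, 5 fits only at r4c3. So r4c3=5.
Step 30. [r6c6∈{4}] r6c6's peers cover all but 4, so r6c6=4.
Step 31. [r9c4∈{2}] r9c4 is down to just 2. So r9c4=2.
Step 32. [r6c4∈{1}] nothing but 1 survives at r6c4 ⇒ r6c4=1.
Step 33. [r2c3∈{9}] r2c3's peers cover all but 9. So r2c3=9.
Step 34. [r1c3∈{3}] r1c3 is down to just 3 ⇒ r1c3=3.
Step 35. [r4c2∈{7}] nothing but 7 survives at r4c2. So r4c2=7.
Step 36. [r5c7∈{1}] nothing but 1 survives at r5c7. So r5c7=1.
Step 37. [r7c1∈{5}] only 5 remains possible at r7c1. So r7c1=5.
Step 38. [r8c8∈{1}] only 1 remains possible at r8c8 ⇒ r8c8=1.
Step 39. [r6c3∈{8}] nothing but 8 survives at r6c3. So r6c3=8.
Step 40. [r4c1∈{1}] r4c1's peers cover all but 1 ⇒ r4c1=1.
Step 41. [r7c9∈{2}] only 2 remains possible at r7c9 ⇒ r7c9=2.
Step 42. [r8c9∈{4}] r8c9's peers cover all but 4, so r8c9=4.
Step 43. [r4c9∈{8}] r4c9 is down to just 8, so r4c9=8.
Step 44. [r2c6∈{8}] r2c6 is down to just 8. So r2c6=8.
Step 45. [r2c7∈{2}] r2c7 is down to just 2, so r2c7=2.
Step 46. [r6c7∈{6}] r6c7 is down to just 6, so r6c7=6.
Step 47. [r3c9∈{6}] nothing but 6 survives at r3c9, so r3c9=6.
Step 48. [r3c5∈{1}] r3c5 is down to just 1, so r3c5=1.
Step 49. [r9c6∈{9}] nothing but 9 survives at r9c6, so r9c6=9.
Step 50. [r7c4∈{3}] r7c4 has the single candidate 3, so r7c4=3.
Step 51. [r9c5∈{4}] r9c5 has the single candidate 4. So r9c5=4.
Step 52. [r3c2∈{4}] r3c2's peers cover all but 4, so r3c2=4.

Answer: 2 1 3 7 9 6 8 4 5 / 6 5 9 4 3 8 2 7 1 / 8 4 7 5 1 2 3 9 6 / 1 7 5 9 6 3 4 2 8 / 4 3 6 8 2 7 1 5 9 / 9 2 8 1 5 4 6 3 7 / 5 8 4 3 7 1 9 6 2 / 3 9 2 6 8 5 7 1 4 / 7 6 1 2 4 9 5 8 3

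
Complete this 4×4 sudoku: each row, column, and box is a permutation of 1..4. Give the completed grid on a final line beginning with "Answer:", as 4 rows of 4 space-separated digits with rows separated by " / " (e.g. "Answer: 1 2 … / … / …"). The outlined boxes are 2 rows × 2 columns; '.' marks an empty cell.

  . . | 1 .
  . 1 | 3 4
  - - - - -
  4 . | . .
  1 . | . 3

Step 1. [r3c3∈{2}] only 2 remains possible at r3c3 ⇒ r3c3=2.
Step 2. [r1c1∈{2,3}] 3 has one home in col 1: r1c1, so r1c1=3.
Step 3. [r1c2∈{2,4}] across row 1, 4 lands solely at r1c2. So r1c2=4.
Step 4. [r3c2∈{3}] only 3 remains possible at r3c2 ⇒ r3c2=3.
Step 5. [r3c4∈{1}] only 1 remains possible at r3c4. So r3c4=1.
Step 6. [r2c1∈{2}] only 2 remains possible at r2c1. So r2c1=2.
Step 7. [r4c2∈{2}] only 2 remains possible at r4c2. So r4c2=2.
Step 8. [r1c4∈{2}] nothing but 2 survives at r1c4. So r1c4=2.
Step 9. [r4c3∈{4}] only 4 remains possible at r4c3 ⇒ r4c3=4.

Answer: 3 4 1 2 / 2 1 3 4 / 4 3 2 1 / 1 2 4 3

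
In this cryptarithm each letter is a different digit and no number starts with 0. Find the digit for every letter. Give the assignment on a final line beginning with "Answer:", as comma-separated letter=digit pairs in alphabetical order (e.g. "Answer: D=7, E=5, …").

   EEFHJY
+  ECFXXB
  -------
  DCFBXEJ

Step 1. [col 1: Y + B ≡ J (mod 10)] column 1 (Y + B ≡ J (mod 10), carry-in 0) doesn't pin Y yet; pick Y=4 and continue. So Y=4.
Step 2. [col 1: Y + B ≡ J (mod 10)] no forcing yet in column 1 (carry-in 0); J=7 is free and consistent — try it, so J=7.
Step 3. [D] adding two 6-digit numbers gives at most 6+1 digits, and here it does — D is that final carry and must be 1 ⇒ D=1.
Step 4. [col 1: Y + B ≡ J (mod 10)] column 1 reads Y+B+carry(0)=J with Y=4, J=7; with digits 1,4,7 already taken and all letters distinct, the only value for B is 3. So B=3.
Step 5. [col 2: J + X ≡ E (mod 10)] column 2 (J + X ≡ E (mod 10), carry-in 0) doesn't pin X yet; pick X=8 and continue ⇒ X=8.
Step 6. [col 2: J + X ≡ E (mod 10)] column 2 reads J+X+carry(0)=E with J=7, X=8; with digits 1,3,4,7,8 already taken and all letters distinct, the only value for E is 5. So E=5.
Step 7. [col 3: H + X ≡ X (mod 10)] column 3: given X=8, carry-in 1, and digits 1,3,4,5,7,8 already taken and all letters distinct, H+X≡X (mod 10) forces H=9, so H=9.
Step 8. [col 4: F + F ≡ B (mod 10)] from column 4 (B=3, carry-in 1, digits 1,3,4,5,7,8,9 already taken and all letters distinct): F must equal 6. So F=6.
Step 9. [col 5: E + C ≡ F (mod 10)] column 5 reads E+C+carry(1)=F with E=5, F=6; with digits 1,3,4,5,6,7,8,9 already taken and all letters distinct, the only value for C is 0 ⇒ C=0.

Answer: B=3, C=0, D=1, E=5, F=6, H=9, J=7, X=8, Y=4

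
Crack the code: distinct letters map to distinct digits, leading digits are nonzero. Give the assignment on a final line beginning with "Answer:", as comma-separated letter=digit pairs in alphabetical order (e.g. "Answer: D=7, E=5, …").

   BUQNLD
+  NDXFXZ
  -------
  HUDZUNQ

Step 1. [col 1: D + Z ≡ Q (mod 10)] several values work for D in column 1 (D + Z ≡ Q (mod 10), carry-in 0); try D=4 ⇒ D=4.
Step 2. [H] adding two 6-digit numbers gives at most 6+1 digits, and here it does — H is that final carry and must be 1. So H=1.
Step 3. [col 1: D + Z ≡ Q (mod 10)] Q=3 is one option consistent with column 1 (D + Z ≡ Q (mod 10), carry-in 0) — take it, so Q=3.
Step 4. [col 1: D + Z ≡ Q (mod 10)] from column 1 (D=4, Q=3, carry-in 0, digits 1,3,4 already taken and all letters distinct): Z must equal 9, so Z=9.
Step 5. [col 2: L + X ≡ N (mod 10)] no forcing yet in column 2 (carry-in 1); L=6 is free and consistent — try it, so L=6.
Step 6. [col 2: L + X ≡ N (mod 10)] several values work for X in column 2 (L + X ≡ N (mod 10), carry-in 1); try X=5, so X=5.
Step 7. [col 2: L + X ≡ N (mod 10)] from column 2 (L=6, X=5, carry-in 1, digits 1,3,4,5,6,9 already taken and all letters distinct): N must equal 2 ⇒ N=2.
Step 8. [col 3: N + F ≡ U (mod 10)] column 3 reads N+F+carry(1)=U with N=2; with digits 1,2,3,4,5,6,9 already taken and all letters distinct, the only value for U is 0. So U=0.
Step 9. [col 3: N + F ≡ U (mod 10)] column 3: given N=2, U=0, carry-in 1, and digits 0,1,2,3,4,5,6,9 already taken and all letters distinct, N+F≡U (mod 10) forces F=7. So F=7.
Step 10. [col 6: B + N ≡ U (mod 10)] column 6: given N=2, U=0, carry-in 0, and digits 0,1,2,3,4,5,6,7,9 already taken and all letters distinct, B+N≡U (mod 10) forces B=8 ⇒ B=8.

Answer: B=8, D=4, F=7, H=1, L=6, N=2, Q=3, U=0, X=5, Z=9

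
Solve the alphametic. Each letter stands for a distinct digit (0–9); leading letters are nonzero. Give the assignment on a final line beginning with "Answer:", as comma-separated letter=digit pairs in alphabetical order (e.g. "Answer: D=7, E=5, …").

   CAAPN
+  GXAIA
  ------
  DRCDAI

Step 1. [col 1: N + A ≡ I (mod 10)] several values work for A in column 1 (N + A ≡ I (mod 10), carry-in 0); try A=5, so A=5.
Step 2. [col 1: N + A ≡ I (mod 10)] no forcing yet in column 1 (carry-in 0); I=9 is free and consistent — try it. So I=9.
Step 3. [D] D is the leading digit of a 6-digit sum of two 5-digit numbers; the final carry is exactly 1 ⇒ D=1.
Step 4. [col 1: N + A ≡ I (mod 10)] in column 1 we have N+A≡I with carry-in 0; given A=5, I=9 and digits 1,5,9 already taken and all letters distinct, that pins N to 4 ⇒ N=4.
Step 5. [col 2: P + I ≡ A (mod 10)] column 2: given I=9, A=5, carry-in 0, and digits 1,4,5,9 already taken and all letters distinct, P+I≡A (mod 10) forces P=6, so P=6.
Step 6. [col 4: A + X ≡ C (mod 10)] several values work for C in column 4 (A + X ≡ C (mod 10), carry-in 1); try C=3, so C=3.
Step 7. [col 4: A + X ≡ C (mod 10)] in column 4 we have A+X≡C with carry-in 1; given A=5, C=3 and digits 1,3,4,5,6,9 already taken and all letters distinct, that pins X to 7, so X=7.
Step 8. [col 5: C + G ≡ R (mod 10)] from column 5 (C=3, carry-in 1, digits 1,3,4,5,6,7,9 already taken and all letters distinct): R must equal 2, so R=2.
Step 9. [col 5: C + G ≡ R (mod 10)] column 5: given C=3, R=2, carry-in 1, and digits 1,2,3,4,5,6,7,9 already taken and all letters distinct, C+G≡R (mod 10) forces G=8, so G=8.

Answer: A=5, C=3, D=1, G=8, I=9, N=4, P=6, R=2, X=7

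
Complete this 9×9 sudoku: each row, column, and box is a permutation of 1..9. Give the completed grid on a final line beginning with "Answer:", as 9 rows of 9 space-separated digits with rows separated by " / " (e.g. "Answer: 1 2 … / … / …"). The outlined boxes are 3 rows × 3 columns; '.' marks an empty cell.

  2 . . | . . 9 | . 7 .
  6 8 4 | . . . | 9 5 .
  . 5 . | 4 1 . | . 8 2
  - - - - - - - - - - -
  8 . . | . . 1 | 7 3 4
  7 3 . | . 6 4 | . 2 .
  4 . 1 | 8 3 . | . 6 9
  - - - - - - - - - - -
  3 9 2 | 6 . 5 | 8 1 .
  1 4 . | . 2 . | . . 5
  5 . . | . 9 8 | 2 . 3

Step 1. [r3c3∈{3,7,9}] in box 1, 7 fits only at r3c3. So r3c3=7.
Step 2. [r4c5∈{5}] r4c5's peers cover all but 5 ⇒ r4c5=5.
Step 3. [r8c7∈{6}] r8c7's peers cover all but 6, so r8c7=6.
Step 4. [r6c6∈{2,7}] across row 6, 7 lands solely at r6c6. So r6c6=7.
Step 5. [r8c4∈{3,7}] row 8 places 7 nowhere but r8c4. So r8c4=7.
Step 6. [r2c9∈{1}] r2c9 has the single candidate 1 ⇒ r2c9=1.
Step 7. [r4c4∈{2,9}] in box 5, 2 fits only at r4c4. So r4c4=2.
Step 8. [r2c4∈{3}] r2c4 has the single candidate 3 ⇒ r2c4=3.
Step 9. [r4c3∈{6,9}] 9 has one home in row 4: r4c3. So r4c3=9.
Step 10. [r9c3∈{6}] only 6 remains possible at r9c3 ⇒ r9c3=6.
Step 11. [r1c3∈{3}] r1c3's peers cover all but 3. So r1c3=3.
Step 12. [r5c7∈{1,5}] across row 5, 1 lands solely at r5c7. So r5c7=1.
Step 13. [r9c8∈{4}] r9c8 is down to just 4. So r9c8=4.
Step 14. [r5c9∈{8}] nothing but 8 survives at r5c9 ⇒ r5c9=8.
Step 15. [r3c7∈{3}] nothing but 3 survives at r3c7 ⇒ r3c7=3.
Step 16. [r2c5∈{7}] nothing but 7 survives at r2c5 ⇒ r2c5=7.
Step 17. [r1c9∈{6}] only 6 remains possible at r1c9. So r1c9=6.
Step 18. [r6c2∈{2}] only 2 remains possible at r6c2, so r6c2=2.
Step 19. [r8c6∈{3}] r8c6's peers cover all but 3 ⇒ r8c6=3.
Step 20. [r8c3∈{8}] nothing but 8 survives at r8c3, so r8c3=8.
Step 21. [r1c7∈{4}] nothing but 4 survives at r1c7. So r1c7=4.
Step 22. [r1c4∈{5}] r1c4 is down to just 5, so r1c4=5.
Step 23. [r9c4∈{1}] r9c4's peers cover all but 1, so r9c4=1.
Step 24. [r5c4∈{9}] only 9 remains possible at r5c4. So r5c4=9.
Step 25. [r3c1∈{9}] r3c1 is down to just 9 ⇒ r3c1=9.
Step 26. [r4c2∈{6}] r4c2's peers cover all but 6. So r4c2=6.
Step 27. [r8c8∈{9}] r8c8's peers cover all but 9. So r8c8=9.
Step 28. [r2c6∈{2}] nothing but 2 survives at r2c6. So r2c6=2.
Step 29. [r3c6∈{6}] r3c6 has the single candidate 6, so r3c6=6.
Step 30. [r5c3∈{5}] nothing but 5 survives at r5c3. So r5c3=5.
Step 31. [r1c5∈{8}] r1c5's peers cover all but 8 ⇒ r1c5=8.
Step 32. [r7c5∈{4}] only 4 remains possible at r7c5 ⇒ r7c5=4.
Step 33. [r6c7∈{5}] r6c7 is down to just 5 ⇒ r6c7=5.
Step 34. [r1c2∈{1}] r1c2's peers cover all but 1. So r1c2=1.
Step 35. [r7c9∈{7}] only 7 remains possible at r7c9, so r7c9=7.
Step 36. [r9c2∈{7}] nothing but 7 survives at r9c2, so r9c2=7.

Answer: 2 1 3 5 8 9 4 7 6 / 6 8 4 3 7 2 9 5 1 / 9 5 7 4 1 6 3 8 2 / 8 6 9 2 5 1 7 3 4 / 7 3 5 9 6 4 1 2 8 / 4 2 1 8 3 7 5 6 9 / 3 9 2 6 4 5 8 1 7 / 1 4 8 7 2 3 6 9 5 / 5 7 6 1 9 8 2 4 3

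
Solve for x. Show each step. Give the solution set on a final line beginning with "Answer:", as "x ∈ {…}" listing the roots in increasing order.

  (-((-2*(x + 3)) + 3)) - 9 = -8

Step 1. [(-((-2*(x + 3)) + 3)) - 9 = -8] peel the -9: add 9 from each side. So sub: -((-2*(x + 3)) + 3) = 1.
Step 2. [-((-2*(x + 3)) + 3) = 1] flip signs both sides. So neg: (-2*(x + 3)) + 3 = -1.
Step 3. [(-2*(x + 3)) + 3 = -1] peel the +3: subtract 3 from each side, so sub: -2*(x + 3) = -4.
Step 4. [-2*(x + 3) = -4] -2 out front; divide by -2 ⇒ div: x + 3 = 2.
Step 5. [x + 3 = 2] 3 comes off first (subtract 3). So sub: x = -1.

Answer: x ∈ {-1}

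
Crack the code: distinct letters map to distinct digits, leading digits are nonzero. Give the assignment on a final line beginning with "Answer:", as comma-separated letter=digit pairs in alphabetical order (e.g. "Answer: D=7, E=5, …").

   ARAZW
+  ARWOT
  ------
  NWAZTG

Step 1. [col 1: W + T ≡ G (mod 10)] several values work for W in column 1 (W + T ≡ G (mod 10), carry-in 0); try W=5. So W=5.
Step 2. [col 1: W + T ≡ G (mod 10)] several values work for T in column 1 (W + T ≡ G (mod 10), carry-in 0); try T=9. So T=9.
Step 3. [col 1: W + T ≡ G (mod 10)] in column 1 we have W+T≡G with carry-in 0; given W=5, T=9 and digits 5,9 already taken and all letters distinct, that pins G to 4, so G=4.
Step 4. [N] the sum has 6 digits but both addends have 5; that extra leading digit N is the final carry, namely 1. So N=1.
Step 5. [col 2: Z + O ≡ T (mod 10)] column 2 (Z + O ≡ T (mod 10), carry-in 1) doesn't pin O yet; pick O=6 and continue. So O=6.
Step 6. [col 2: Z + O ≡ T (mod 10)] column 2 reads Z+O+carry(1)=T with O=6, T=9; with digits 1,4,5,6,9 already taken and all letters distinct, the only value for Z is 2. So Z=2.
Step 7. [col 3: A + W ≡ Z (mod 10)] column 3: given W=5, Z=2, carry-in 0, and digits 1,2,4,5,6,9 already taken and all letters distinct, A+W≡Z (mod 10) forces A=7 ⇒ A=7.
Step 8. [col 4: R + R ≡ A (mod 10)] several values work for R in column 4 (R + R ≡ A (mod 10), carry-in 1); try R=8. So R=8.

Answer: A=7, G=4, N=1, O=6, R=8, T=9, W=5, Z=2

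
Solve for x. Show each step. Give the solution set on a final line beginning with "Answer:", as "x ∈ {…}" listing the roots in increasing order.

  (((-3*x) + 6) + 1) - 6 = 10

Step 1. [(((-3*x) + 6) + 1) - 6 = 10] peel the -6: add 6 from each side, so sub: ((-3*x) + 6) + 1 = 16.
Step 2. [((-3*x) + 6) + 1 = 16] subtract 1: x sits inside (… + 1), so sub: (-3*x) + 6 = 15.
Step 3. [(-3*x) + 6 = 15] subtract 6: x sits inside (… + 6), so sub: -3*x = 9.
Step 4. [-3*x = 9] LHS = -3·(…); ÷-3 both sides. So div: x = -3.

Answer: x ∈ {-3}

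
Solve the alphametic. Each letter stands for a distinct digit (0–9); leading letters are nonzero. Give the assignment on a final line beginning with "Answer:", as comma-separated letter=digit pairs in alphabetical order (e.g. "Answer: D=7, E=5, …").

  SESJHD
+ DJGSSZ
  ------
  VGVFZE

Step 1. [col 1: D + Z ≡ E (mod 10)] several values work for D in column 1 (D + Z ≡ E (mod 10), carry-in 0); try D=4. So D=4.
Step 2. [col 1: D + Z ≡ E (mod 10)] several values work for Z in column 1 (D + Z ≡ E (mod 10), carry-in 0); try Z=3. So Z=3.
Step 3. [col 1: D + Z ≡ E (mod 10)] column 1: given D=4, Z=3, carry-in 0, and digits 3,4 already taken and all letters distinct, D+Z≡E (mod 10) forces E=7, so E=7.
Step 4. [col 2: H + S ≡ Z (mod 10)] no forcing yet in column 2 (carry-in 0); S=1 is free and consistent — try it. So S=1.
Step 5. [col 2: H + S ≡ Z (mod 10)] in column 2 we have H+S≡Z with carry-in 0; given S=1, Z=3 and digits 1,3,4,7 already taken and all letters distinct, that pins H to 2. So H=2.
Step 6. [col 3: J + S ≡ F (mod 10)] several values work for J in column 3 (J + S ≡ F (mod 10), carry-in 0); try J=8, so J=8.
Step 7. [col 3: J + S ≡ F (mod 10)] column 3 reads J+S+carry(0)=F with J=8, S=1; with digits 1,2,3,4,7,8 already taken and all letters distinct, the only value for F is 9, so F=9.
Step 8. [col 4: S + G ≡ V (mod 10)] column 4: given S=1, carry-in 0, and digits 1,2,3,4,7,8,9 already taken and all letters distinct, S+G≡V (mod 10) forces G=5, so G=5.
Step 9. [col 4: S + G ≡ V (mod 10)] column 4: given S=1, G=5, carry-in 0, and digits 1,2,3,4,5,7,8,9 already taken and all letters distinct, S+G≡V (mod 10) forces V=6, so V=6.

Answer: D=4, E=7, F=9, G=5, H=2, J=8, S=1, V=6, Z=3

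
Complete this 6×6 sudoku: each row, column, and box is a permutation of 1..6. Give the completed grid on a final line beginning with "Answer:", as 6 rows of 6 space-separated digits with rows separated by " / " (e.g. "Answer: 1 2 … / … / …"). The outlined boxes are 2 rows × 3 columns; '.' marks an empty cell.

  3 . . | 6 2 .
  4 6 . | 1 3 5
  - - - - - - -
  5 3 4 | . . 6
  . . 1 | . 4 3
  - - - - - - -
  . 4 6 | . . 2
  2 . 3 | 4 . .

Step 1. [r6c2∈{1,5}] box 5 places 5 nowhere but r6c2 ⇒ r6c2=5.
Step 2. [r5c5∈{1,5}] across col 5, 5 lands solely at r5c5 ⇒ r5c5=5.
Step 3. [r3c4∈{2}] r3c4 has the single candidate 2 ⇒ r3c4=2.
Step 4. [r3c5∈{1}] r3c5 has the single candidate 1. So r3c5=1.
Step 5. [r6c5∈{6}] r6c5's peers cover all but 6 ⇒ r6c5=6.
Step 6. [r1c6∈{4}] r1c6's peers cover all but 4, so r1c6=4.
Step 7. [r1c2∈{1}] only 1 remains possible at r1c2. So r1c2=1.
Step 8. [r6c6∈{1}] nothing but 1 survives at r6c6. So r6c6=1.
Step 9. [r1c3∈{5}] r1c3's peers cover all but 5 ⇒ r1c3=5.
Step 10. [r4c1∈{6}] only 6 remains possible at r4c1. So r4c1=6.
Step 11. [r5c1∈{1}] nothing but 1 survives at r5c1 ⇒ r5c1=1.
Step 12. [r4c4∈{5}] r4c4 has the single candidate 5. So r4c4=5.
Step 13. [r2c3∈{2}] r2c3 is down to just 2, so r2c3=2.
Step 14. [r5c4∈{3}] r5c4 has the single candidate 3. So r5c4=3.
Step 15. [r4c2∈{2}] r4c2 is down to just 2. So r4c2=2.

Answer: 3 1 5 6 2 4 / 4 6 2 1 3 5 / 5 3 4 2 1 6 / 6 2 1 5 4 3 / 1 4 6 3 5 2 / 2 5 3 4 6 1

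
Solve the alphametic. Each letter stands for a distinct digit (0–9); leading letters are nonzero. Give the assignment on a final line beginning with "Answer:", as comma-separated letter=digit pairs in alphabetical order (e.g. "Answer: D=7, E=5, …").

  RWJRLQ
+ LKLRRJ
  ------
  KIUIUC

Step 1. [col 1: Q + J ≡ C (mod 10)] several values work for C in column 1 (Q + J ≡ C (mod 10), carry-in 0); try C=6. So C=6.
Step 2. [col 1: Q + J ≡ C (mod 10)] J=4 is one option consistent with column 1 (Q + J ≡ C (mod 10), carry-in 0) — take it, so J=4.
Step 3. [col 1: Q + J ≡ C (mod 10)] column 1 reads Q+J+carry(0)=C with J=4, C=6; with digits 4,6 already taken and all letters distinct, the only value for Q is 2. So Q=2.
Step 4. [col 2: L + R ≡ U (mod 10)] several values work for R in column 2 (L + R ≡ U (mod 10), carry-in 0); try R=5. So R=5.
Step 5. [col 2: L + R ≡ U (mod 10)] L=3 is one option consistent with column 2 (L + R ≡ U (mod 10), carry-in 0) — take it ⇒ L=3.
Step 6. [col 2: L + R ≡ U (mod 10)] in column 2 we have L+R≡U with carry-in 0; given L=3, R=5 and digits 2,3,4,5,6 already taken and all letters distinct, that pins U to 8 ⇒ U=8.
Step 7. [col 3: R + R ≡ I (mod 10)] from column 3 (R=5, carry-in 0, digits 2,3,4,5,6,8 already taken and all letters distinct): I must equal 0 ⇒ I=0.
Step 8. [col 5: W + K ≡ I (mod 10)] W=1 is one option consistent with column 5 (W + K ≡ I (mod 10), carry-in 0) — take it, so W=1.
Step 9. [col 5: W + K ≡ I (mod 10)] column 5: given W=1, I=0, carry-in 0, and digits 0,1,2,3,4,5,6,8 already taken and all letters distinct, W+K≡I (mod 10) forces K=9 ⇒ K=9.

Answer: C=6, I=0, J=4, K=9, L=3, Q=2, R=5, U=8, W=1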